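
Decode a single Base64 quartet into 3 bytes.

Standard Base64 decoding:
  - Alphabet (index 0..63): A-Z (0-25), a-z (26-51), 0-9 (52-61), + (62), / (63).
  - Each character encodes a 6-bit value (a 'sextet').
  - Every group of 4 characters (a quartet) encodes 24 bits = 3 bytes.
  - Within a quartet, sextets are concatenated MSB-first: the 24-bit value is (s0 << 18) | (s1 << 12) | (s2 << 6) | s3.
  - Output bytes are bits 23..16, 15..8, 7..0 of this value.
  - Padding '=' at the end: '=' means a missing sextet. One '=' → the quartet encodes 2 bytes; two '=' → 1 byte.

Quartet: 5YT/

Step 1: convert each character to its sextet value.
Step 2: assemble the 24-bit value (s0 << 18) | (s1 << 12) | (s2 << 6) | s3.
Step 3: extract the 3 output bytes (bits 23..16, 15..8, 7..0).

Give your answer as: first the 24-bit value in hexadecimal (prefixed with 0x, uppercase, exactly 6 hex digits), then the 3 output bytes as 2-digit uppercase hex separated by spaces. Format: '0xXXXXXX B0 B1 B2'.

Sextets: 5=57, Y=24, T=19, /=63
24-bit: (57<<18) | (24<<12) | (19<<6) | 63
      = 0xE40000 | 0x018000 | 0x0004C0 | 0x00003F
      = 0xE584FF
Bytes: (v>>16)&0xFF=E5, (v>>8)&0xFF=84, v&0xFF=FF

Answer: 0xE584FF E5 84 FF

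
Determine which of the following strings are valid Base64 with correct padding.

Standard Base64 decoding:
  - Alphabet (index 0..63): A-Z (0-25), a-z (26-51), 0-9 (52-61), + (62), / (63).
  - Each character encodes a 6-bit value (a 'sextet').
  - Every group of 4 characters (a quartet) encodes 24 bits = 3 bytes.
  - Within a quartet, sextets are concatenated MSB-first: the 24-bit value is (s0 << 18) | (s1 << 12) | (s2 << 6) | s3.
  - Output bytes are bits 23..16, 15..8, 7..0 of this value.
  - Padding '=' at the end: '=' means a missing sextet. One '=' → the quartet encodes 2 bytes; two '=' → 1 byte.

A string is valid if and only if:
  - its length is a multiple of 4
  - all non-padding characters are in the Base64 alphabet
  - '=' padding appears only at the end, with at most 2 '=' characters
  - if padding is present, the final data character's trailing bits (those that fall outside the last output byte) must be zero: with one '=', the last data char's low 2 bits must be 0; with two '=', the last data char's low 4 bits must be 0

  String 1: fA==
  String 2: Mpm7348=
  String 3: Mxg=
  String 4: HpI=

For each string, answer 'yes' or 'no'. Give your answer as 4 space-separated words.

String 1: 'fA==' → valid
String 2: 'Mpm7348=' → valid
String 3: 'Mxg=' → valid
String 4: 'HpI=' → valid

Answer: yes yes yes yes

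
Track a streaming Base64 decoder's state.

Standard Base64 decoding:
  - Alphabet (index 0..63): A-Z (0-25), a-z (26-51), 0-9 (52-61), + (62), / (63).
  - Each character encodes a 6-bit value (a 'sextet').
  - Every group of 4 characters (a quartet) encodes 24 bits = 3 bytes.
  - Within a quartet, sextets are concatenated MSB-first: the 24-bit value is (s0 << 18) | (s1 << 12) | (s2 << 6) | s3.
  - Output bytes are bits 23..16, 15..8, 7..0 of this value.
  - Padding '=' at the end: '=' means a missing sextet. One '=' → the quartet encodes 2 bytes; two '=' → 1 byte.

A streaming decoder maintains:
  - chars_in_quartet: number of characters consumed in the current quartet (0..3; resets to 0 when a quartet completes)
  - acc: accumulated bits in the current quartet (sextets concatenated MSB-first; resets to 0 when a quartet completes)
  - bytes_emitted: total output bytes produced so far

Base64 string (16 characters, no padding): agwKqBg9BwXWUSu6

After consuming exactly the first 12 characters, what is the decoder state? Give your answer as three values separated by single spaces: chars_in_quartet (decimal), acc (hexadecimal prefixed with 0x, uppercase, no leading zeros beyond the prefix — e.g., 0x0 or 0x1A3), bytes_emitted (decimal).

After char 0 ('a'=26): chars_in_quartet=1 acc=0x1A bytes_emitted=0
After char 1 ('g'=32): chars_in_quartet=2 acc=0x6A0 bytes_emitted=0
After char 2 ('w'=48): chars_in_quartet=3 acc=0x1A830 bytes_emitted=0
After char 3 ('K'=10): chars_in_quartet=4 acc=0x6A0C0A -> emit 6A 0C 0A, reset; bytes_emitted=3
After char 4 ('q'=42): chars_in_quartet=1 acc=0x2A bytes_emitted=3
After char 5 ('B'=1): chars_in_quartet=2 acc=0xA81 bytes_emitted=3
After char 6 ('g'=32): chars_in_quartet=3 acc=0x2A060 bytes_emitted=3
After char 7 ('9'=61): chars_in_quartet=4 acc=0xA8183D -> emit A8 18 3D, reset; bytes_emitted=6
After char 8 ('B'=1): chars_in_quartet=1 acc=0x1 bytes_emitted=6
After char 9 ('w'=48): chars_in_quartet=2 acc=0x70 bytes_emitted=6
After char 10 ('X'=23): chars_in_quartet=3 acc=0x1C17 bytes_emitted=6
After char 11 ('W'=22): chars_in_quartet=4 acc=0x705D6 -> emit 07 05 D6, reset; bytes_emitted=9

Answer: 0 0x0 9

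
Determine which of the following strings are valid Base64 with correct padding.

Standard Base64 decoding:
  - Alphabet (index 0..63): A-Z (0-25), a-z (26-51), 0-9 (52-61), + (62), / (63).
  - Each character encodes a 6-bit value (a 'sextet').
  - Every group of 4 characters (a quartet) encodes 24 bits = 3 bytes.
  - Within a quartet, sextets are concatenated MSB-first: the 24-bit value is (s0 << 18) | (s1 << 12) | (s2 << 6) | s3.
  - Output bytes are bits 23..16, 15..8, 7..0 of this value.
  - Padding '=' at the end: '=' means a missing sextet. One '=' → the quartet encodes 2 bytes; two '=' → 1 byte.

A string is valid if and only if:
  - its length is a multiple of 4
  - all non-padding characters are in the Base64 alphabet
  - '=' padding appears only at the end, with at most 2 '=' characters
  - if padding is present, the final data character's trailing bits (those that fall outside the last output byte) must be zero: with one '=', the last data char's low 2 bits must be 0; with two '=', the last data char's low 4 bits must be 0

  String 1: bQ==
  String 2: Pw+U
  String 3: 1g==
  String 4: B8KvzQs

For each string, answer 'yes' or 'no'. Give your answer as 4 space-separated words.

String 1: 'bQ==' → valid
String 2: 'Pw+U' → valid
String 3: '1g==' → valid
String 4: 'B8KvzQs' → invalid (len=7 not mult of 4)

Answer: yes yes yes no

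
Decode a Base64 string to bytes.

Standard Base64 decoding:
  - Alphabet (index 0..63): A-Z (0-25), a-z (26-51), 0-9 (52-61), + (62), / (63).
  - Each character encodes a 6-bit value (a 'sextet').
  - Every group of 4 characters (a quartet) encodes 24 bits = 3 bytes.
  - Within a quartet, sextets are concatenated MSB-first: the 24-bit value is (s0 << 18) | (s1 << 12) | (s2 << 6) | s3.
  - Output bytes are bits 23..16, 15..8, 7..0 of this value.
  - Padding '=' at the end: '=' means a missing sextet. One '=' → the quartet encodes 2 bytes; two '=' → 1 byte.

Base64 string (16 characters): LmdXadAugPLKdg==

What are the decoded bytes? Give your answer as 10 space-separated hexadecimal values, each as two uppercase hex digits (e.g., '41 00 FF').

After char 0 ('L'=11): chars_in_quartet=1 acc=0xB bytes_emitted=0
After char 1 ('m'=38): chars_in_quartet=2 acc=0x2E6 bytes_emitted=0
After char 2 ('d'=29): chars_in_quartet=3 acc=0xB99D bytes_emitted=0
After char 3 ('X'=23): chars_in_quartet=4 acc=0x2E6757 -> emit 2E 67 57, reset; bytes_emitted=3
After char 4 ('a'=26): chars_in_quartet=1 acc=0x1A bytes_emitted=3
After char 5 ('d'=29): chars_in_quartet=2 acc=0x69D bytes_emitted=3
After char 6 ('A'=0): chars_in_quartet=3 acc=0x1A740 bytes_emitted=3
After char 7 ('u'=46): chars_in_quartet=4 acc=0x69D02E -> emit 69 D0 2E, reset; bytes_emitted=6
After char 8 ('g'=32): chars_in_quartet=1 acc=0x20 bytes_emitted=6
After char 9 ('P'=15): chars_in_quartet=2 acc=0x80F bytes_emitted=6
After char 10 ('L'=11): chars_in_quartet=3 acc=0x203CB bytes_emitted=6
After char 11 ('K'=10): chars_in_quartet=4 acc=0x80F2CA -> emit 80 F2 CA, reset; bytes_emitted=9
After char 12 ('d'=29): chars_in_quartet=1 acc=0x1D bytes_emitted=9
After char 13 ('g'=32): chars_in_quartet=2 acc=0x760 bytes_emitted=9
Padding '==': partial quartet acc=0x760 -> emit 76; bytes_emitted=10

Answer: 2E 67 57 69 D0 2E 80 F2 CA 76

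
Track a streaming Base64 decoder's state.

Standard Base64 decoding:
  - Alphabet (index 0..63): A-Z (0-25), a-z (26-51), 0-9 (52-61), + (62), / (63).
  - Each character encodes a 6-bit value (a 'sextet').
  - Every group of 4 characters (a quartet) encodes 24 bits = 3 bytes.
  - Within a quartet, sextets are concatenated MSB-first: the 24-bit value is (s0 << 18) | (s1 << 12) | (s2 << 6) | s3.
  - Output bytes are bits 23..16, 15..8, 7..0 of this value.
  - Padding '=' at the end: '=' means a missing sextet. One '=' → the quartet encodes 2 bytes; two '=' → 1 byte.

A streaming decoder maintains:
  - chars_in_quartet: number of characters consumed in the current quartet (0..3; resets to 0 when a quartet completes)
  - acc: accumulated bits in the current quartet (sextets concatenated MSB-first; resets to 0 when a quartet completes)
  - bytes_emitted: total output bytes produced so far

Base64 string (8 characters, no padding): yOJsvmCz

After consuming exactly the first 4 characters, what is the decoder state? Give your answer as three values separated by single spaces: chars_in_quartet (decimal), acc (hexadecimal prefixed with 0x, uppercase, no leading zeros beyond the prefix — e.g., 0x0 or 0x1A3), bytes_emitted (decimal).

After char 0 ('y'=50): chars_in_quartet=1 acc=0x32 bytes_emitted=0
After char 1 ('O'=14): chars_in_quartet=2 acc=0xC8E bytes_emitted=0
After char 2 ('J'=9): chars_in_quartet=3 acc=0x32389 bytes_emitted=0
After char 3 ('s'=44): chars_in_quartet=4 acc=0xC8E26C -> emit C8 E2 6C, reset; bytes_emitted=3

Answer: 0 0x0 3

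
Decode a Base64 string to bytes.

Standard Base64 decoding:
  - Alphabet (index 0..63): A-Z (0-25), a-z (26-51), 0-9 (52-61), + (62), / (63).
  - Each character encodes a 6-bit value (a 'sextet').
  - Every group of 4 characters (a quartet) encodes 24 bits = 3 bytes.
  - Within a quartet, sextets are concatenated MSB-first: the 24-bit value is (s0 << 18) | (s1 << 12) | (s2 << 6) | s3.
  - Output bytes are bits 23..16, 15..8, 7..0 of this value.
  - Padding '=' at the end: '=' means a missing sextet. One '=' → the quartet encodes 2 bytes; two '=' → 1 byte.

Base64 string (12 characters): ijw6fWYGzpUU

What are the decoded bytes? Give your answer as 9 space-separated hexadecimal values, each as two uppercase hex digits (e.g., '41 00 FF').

Answer: 8A 3C 3A 7D 66 06 CE 95 14

Derivation:
After char 0 ('i'=34): chars_in_quartet=1 acc=0x22 bytes_emitted=0
After char 1 ('j'=35): chars_in_quartet=2 acc=0x8A3 bytes_emitted=0
After char 2 ('w'=48): chars_in_quartet=3 acc=0x228F0 bytes_emitted=0
After char 3 ('6'=58): chars_in_quartet=4 acc=0x8A3C3A -> emit 8A 3C 3A, reset; bytes_emitted=3
After char 4 ('f'=31): chars_in_quartet=1 acc=0x1F bytes_emitted=3
After char 5 ('W'=22): chars_in_quartet=2 acc=0x7D6 bytes_emitted=3
After char 6 ('Y'=24): chars_in_quartet=3 acc=0x1F598 bytes_emitted=3
After char 7 ('G'=6): chars_in_quartet=4 acc=0x7D6606 -> emit 7D 66 06, reset; bytes_emitted=6
After char 8 ('z'=51): chars_in_quartet=1 acc=0x33 bytes_emitted=6
After char 9 ('p'=41): chars_in_quartet=2 acc=0xCE9 bytes_emitted=6
After char 10 ('U'=20): chars_in_quartet=3 acc=0x33A54 bytes_emitted=6
After char 11 ('U'=20): chars_in_quartet=4 acc=0xCE9514 -> emit CE 95 14, reset; bytes_emitted=9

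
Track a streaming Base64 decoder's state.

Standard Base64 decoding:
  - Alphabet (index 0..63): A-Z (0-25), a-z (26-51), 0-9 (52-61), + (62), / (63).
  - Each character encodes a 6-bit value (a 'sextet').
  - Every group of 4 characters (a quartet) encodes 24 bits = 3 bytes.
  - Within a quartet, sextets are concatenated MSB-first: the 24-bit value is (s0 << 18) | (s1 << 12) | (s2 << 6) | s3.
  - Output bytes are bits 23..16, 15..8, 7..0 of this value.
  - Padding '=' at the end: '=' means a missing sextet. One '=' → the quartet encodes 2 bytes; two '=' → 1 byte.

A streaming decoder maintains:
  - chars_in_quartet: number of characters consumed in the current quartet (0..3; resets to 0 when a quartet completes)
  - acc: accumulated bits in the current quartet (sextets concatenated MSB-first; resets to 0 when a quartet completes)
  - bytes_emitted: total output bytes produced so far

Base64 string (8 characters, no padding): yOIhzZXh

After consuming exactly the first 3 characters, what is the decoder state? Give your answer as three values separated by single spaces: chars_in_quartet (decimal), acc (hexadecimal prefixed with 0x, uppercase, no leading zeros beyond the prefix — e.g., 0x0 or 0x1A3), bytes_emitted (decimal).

After char 0 ('y'=50): chars_in_quartet=1 acc=0x32 bytes_emitted=0
After char 1 ('O'=14): chars_in_quartet=2 acc=0xC8E bytes_emitted=0
After char 2 ('I'=8): chars_in_quartet=3 acc=0x32388 bytes_emitted=0

Answer: 3 0x32388 0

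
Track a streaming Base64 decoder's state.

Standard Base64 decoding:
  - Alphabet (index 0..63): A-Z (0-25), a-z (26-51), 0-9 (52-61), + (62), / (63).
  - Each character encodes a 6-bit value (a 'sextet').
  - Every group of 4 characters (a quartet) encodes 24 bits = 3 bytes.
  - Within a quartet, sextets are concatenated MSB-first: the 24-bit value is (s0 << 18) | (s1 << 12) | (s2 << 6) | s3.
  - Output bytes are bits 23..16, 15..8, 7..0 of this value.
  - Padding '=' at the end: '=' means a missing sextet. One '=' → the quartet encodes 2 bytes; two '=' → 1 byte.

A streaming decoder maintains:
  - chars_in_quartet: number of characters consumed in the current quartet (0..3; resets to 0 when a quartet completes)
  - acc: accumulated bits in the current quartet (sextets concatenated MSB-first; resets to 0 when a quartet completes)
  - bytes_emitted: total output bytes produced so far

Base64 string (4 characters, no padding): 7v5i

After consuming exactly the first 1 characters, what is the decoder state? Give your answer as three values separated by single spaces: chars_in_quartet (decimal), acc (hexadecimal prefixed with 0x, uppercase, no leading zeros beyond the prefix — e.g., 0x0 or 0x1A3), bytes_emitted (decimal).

After char 0 ('7'=59): chars_in_quartet=1 acc=0x3B bytes_emitted=0

Answer: 1 0x3B 0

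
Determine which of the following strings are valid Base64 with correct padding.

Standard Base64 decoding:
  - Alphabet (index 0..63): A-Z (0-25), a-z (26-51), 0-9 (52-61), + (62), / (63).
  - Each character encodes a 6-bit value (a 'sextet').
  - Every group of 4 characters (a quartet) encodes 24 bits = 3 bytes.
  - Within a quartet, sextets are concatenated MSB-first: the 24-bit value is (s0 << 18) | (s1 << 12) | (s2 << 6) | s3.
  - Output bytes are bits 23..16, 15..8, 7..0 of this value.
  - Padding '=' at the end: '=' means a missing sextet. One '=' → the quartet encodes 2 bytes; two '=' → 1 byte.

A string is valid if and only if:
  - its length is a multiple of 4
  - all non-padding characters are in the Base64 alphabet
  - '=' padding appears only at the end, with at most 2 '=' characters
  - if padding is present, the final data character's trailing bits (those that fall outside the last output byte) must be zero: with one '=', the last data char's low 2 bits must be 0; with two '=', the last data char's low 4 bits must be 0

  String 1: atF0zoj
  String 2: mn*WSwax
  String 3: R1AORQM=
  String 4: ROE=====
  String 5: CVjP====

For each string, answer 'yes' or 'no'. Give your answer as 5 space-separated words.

String 1: 'atF0zoj' → invalid (len=7 not mult of 4)
String 2: 'mn*WSwax' → invalid (bad char(s): ['*'])
String 3: 'R1AORQM=' → valid
String 4: 'ROE=====' → invalid (5 pad chars (max 2))
String 5: 'CVjP====' → invalid (4 pad chars (max 2))

Answer: no no yes no no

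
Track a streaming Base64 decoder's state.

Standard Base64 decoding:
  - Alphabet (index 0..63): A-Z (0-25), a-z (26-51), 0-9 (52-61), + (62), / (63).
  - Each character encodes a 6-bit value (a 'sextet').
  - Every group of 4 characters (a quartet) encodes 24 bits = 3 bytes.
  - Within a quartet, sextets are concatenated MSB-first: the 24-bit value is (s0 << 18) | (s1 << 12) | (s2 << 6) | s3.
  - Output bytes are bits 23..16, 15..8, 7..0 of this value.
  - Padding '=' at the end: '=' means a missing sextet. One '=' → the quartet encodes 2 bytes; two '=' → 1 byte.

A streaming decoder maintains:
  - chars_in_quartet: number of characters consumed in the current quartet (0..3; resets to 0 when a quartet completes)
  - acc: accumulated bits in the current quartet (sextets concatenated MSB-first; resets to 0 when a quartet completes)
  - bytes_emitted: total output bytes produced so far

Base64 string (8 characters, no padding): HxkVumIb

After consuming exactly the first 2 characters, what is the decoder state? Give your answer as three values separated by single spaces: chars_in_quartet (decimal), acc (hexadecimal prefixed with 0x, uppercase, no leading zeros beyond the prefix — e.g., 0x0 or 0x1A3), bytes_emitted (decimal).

After char 0 ('H'=7): chars_in_quartet=1 acc=0x7 bytes_emitted=0
After char 1 ('x'=49): chars_in_quartet=2 acc=0x1F1 bytes_emitted=0

Answer: 2 0x1F1 0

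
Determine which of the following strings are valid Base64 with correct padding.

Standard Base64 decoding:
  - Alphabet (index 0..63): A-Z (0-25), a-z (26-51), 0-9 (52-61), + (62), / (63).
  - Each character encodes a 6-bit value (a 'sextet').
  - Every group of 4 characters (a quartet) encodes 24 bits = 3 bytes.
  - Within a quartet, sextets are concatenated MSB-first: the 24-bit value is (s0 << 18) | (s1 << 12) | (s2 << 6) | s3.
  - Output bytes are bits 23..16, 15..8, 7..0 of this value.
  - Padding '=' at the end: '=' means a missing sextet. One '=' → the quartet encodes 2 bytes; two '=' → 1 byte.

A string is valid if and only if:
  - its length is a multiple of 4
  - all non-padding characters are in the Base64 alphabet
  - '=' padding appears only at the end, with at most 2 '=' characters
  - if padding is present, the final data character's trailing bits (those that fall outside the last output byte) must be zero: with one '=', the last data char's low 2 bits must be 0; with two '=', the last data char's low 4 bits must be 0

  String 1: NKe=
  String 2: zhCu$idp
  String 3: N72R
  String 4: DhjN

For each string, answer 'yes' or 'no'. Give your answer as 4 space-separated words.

String 1: 'NKe=' → invalid (bad trailing bits)
String 2: 'zhCu$idp' → invalid (bad char(s): ['$'])
String 3: 'N72R' → valid
String 4: 'DhjN' → valid

Answer: no no yes yes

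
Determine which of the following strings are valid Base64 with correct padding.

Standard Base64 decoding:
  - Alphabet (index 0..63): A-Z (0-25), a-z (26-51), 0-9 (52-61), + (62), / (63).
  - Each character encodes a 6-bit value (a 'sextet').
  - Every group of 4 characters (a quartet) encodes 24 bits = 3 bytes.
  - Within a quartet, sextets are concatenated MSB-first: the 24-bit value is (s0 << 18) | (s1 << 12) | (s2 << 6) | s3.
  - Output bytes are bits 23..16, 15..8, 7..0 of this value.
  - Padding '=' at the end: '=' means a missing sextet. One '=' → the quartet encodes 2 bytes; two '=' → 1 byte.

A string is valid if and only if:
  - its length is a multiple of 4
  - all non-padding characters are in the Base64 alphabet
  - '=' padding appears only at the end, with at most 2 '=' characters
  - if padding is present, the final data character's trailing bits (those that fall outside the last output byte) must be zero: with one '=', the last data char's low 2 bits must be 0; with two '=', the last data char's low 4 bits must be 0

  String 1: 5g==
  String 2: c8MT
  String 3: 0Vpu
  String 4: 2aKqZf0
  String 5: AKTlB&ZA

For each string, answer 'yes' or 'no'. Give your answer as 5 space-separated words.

String 1: '5g==' → valid
String 2: 'c8MT' → valid
String 3: '0Vpu' → valid
String 4: '2aKqZf0' → invalid (len=7 not mult of 4)
String 5: 'AKTlB&ZA' → invalid (bad char(s): ['&'])

Answer: yes yes yes no no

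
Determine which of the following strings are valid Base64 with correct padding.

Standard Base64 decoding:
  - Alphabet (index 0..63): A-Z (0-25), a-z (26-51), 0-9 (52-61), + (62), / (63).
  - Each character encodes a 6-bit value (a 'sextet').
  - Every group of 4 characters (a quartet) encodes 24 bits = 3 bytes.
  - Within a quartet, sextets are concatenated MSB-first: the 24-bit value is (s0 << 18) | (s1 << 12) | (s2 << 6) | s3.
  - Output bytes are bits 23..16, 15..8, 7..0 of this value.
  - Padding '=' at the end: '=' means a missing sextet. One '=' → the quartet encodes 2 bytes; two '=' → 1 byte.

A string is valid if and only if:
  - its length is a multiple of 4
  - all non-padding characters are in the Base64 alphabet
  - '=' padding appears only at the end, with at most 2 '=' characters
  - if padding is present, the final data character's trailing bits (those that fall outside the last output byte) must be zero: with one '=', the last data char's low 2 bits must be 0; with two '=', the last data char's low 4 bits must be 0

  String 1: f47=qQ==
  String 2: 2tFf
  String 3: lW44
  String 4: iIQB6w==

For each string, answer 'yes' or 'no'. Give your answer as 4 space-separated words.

Answer: no yes yes yes

Derivation:
String 1: 'f47=qQ==' → invalid (bad char(s): ['=']; '=' in middle)
String 2: '2tFf' → valid
String 3: 'lW44' → valid
String 4: 'iIQB6w==' → valid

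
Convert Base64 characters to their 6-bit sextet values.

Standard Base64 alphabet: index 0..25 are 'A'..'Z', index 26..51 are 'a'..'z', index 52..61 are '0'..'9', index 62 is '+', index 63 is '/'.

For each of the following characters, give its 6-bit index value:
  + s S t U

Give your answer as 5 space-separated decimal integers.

'+': index 62
's': a..z range, 26 + ord('s') − ord('a') = 44
'S': A..Z range, ord('S') − ord('A') = 18
't': a..z range, 26 + ord('t') − ord('a') = 45
'U': A..Z range, ord('U') − ord('A') = 20

Answer: 62 44 18 45 20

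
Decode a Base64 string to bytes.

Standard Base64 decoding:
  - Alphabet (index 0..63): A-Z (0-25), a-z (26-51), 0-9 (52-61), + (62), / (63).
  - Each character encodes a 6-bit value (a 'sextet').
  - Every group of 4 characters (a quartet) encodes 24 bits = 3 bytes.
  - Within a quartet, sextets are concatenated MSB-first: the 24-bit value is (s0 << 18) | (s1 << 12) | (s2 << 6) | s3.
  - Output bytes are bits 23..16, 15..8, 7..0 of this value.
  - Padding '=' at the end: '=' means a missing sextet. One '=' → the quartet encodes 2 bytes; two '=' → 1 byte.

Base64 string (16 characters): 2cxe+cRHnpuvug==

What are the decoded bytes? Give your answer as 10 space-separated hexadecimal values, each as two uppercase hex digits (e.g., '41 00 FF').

After char 0 ('2'=54): chars_in_quartet=1 acc=0x36 bytes_emitted=0
After char 1 ('c'=28): chars_in_quartet=2 acc=0xD9C bytes_emitted=0
After char 2 ('x'=49): chars_in_quartet=3 acc=0x36731 bytes_emitted=0
After char 3 ('e'=30): chars_in_quartet=4 acc=0xD9CC5E -> emit D9 CC 5E, reset; bytes_emitted=3
After char 4 ('+'=62): chars_in_quartet=1 acc=0x3E bytes_emitted=3
After char 5 ('c'=28): chars_in_quartet=2 acc=0xF9C bytes_emitted=3
After char 6 ('R'=17): chars_in_quartet=3 acc=0x3E711 bytes_emitted=3
After char 7 ('H'=7): chars_in_quartet=4 acc=0xF9C447 -> emit F9 C4 47, reset; bytes_emitted=6
After char 8 ('n'=39): chars_in_quartet=1 acc=0x27 bytes_emitted=6
After char 9 ('p'=41): chars_in_quartet=2 acc=0x9E9 bytes_emitted=6
After char 10 ('u'=46): chars_in_quartet=3 acc=0x27A6E bytes_emitted=6
After char 11 ('v'=47): chars_in_quartet=4 acc=0x9E9BAF -> emit 9E 9B AF, reset; bytes_emitted=9
After char 12 ('u'=46): chars_in_quartet=1 acc=0x2E bytes_emitted=9
After char 13 ('g'=32): chars_in_quartet=2 acc=0xBA0 bytes_emitted=9
Padding '==': partial quartet acc=0xBA0 -> emit BA; bytes_emitted=10

Answer: D9 CC 5E F9 C4 47 9E 9B AF BA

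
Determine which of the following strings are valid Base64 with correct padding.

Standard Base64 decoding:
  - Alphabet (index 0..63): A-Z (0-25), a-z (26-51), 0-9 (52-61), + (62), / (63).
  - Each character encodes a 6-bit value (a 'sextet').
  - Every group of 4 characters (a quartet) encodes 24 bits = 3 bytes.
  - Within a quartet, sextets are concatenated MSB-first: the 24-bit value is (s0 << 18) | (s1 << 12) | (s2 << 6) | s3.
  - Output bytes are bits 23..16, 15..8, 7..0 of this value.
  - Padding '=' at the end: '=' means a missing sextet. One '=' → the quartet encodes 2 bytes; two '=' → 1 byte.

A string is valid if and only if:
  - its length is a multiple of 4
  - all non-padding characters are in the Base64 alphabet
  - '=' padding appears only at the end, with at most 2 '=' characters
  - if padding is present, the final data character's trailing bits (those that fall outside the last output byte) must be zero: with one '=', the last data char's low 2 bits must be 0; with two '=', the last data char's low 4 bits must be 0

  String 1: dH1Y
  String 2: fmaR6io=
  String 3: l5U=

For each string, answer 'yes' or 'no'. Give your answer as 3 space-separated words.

Answer: yes yes yes

Derivation:
String 1: 'dH1Y' → valid
String 2: 'fmaR6io=' → valid
String 3: 'l5U=' → valid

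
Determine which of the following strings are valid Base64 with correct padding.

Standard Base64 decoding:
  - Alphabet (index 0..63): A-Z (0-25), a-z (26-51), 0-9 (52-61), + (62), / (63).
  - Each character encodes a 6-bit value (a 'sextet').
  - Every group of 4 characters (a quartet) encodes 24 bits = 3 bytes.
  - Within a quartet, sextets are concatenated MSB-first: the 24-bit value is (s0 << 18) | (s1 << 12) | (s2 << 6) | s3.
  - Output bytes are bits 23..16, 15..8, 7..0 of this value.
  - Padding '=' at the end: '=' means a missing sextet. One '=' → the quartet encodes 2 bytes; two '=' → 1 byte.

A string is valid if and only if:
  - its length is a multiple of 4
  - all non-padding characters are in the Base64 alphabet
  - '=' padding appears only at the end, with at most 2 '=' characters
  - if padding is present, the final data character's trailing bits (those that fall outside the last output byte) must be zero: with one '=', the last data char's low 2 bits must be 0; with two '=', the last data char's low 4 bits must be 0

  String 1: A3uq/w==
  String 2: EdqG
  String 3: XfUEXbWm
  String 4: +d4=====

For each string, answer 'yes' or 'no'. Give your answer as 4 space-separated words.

String 1: 'A3uq/w==' → valid
String 2: 'EdqG' → valid
String 3: 'XfUEXbWm' → valid
String 4: '+d4=====' → invalid (5 pad chars (max 2))

Answer: yes yes yes no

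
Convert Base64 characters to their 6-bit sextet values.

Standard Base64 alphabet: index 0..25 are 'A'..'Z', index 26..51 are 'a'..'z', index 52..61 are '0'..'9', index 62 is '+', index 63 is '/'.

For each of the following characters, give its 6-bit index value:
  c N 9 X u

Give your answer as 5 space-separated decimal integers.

Answer: 28 13 61 23 46

Derivation:
'c': a..z range, 26 + ord('c') − ord('a') = 28
'N': A..Z range, ord('N') − ord('A') = 13
'9': 0..9 range, 52 + ord('9') − ord('0') = 61
'X': A..Z range, ord('X') − ord('A') = 23
'u': a..z range, 26 + ord('u') − ord('a') = 46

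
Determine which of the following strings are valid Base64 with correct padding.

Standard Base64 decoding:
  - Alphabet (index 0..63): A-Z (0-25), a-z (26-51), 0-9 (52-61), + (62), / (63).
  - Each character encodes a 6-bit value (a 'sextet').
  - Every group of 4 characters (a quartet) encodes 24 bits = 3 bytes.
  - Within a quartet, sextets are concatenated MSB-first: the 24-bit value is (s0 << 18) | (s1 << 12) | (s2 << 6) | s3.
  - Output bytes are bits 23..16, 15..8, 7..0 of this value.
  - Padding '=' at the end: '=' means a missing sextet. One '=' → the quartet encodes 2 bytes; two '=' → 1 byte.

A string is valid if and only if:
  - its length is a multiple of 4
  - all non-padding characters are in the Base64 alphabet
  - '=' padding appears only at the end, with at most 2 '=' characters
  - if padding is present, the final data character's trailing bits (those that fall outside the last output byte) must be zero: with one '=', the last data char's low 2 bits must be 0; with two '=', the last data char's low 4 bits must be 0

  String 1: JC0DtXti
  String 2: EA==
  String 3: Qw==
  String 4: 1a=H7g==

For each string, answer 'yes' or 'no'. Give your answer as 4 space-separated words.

String 1: 'JC0DtXti' → valid
String 2: 'EA==' → valid
String 3: 'Qw==' → valid
String 4: '1a=H7g==' → invalid (bad char(s): ['=']; '=' in middle)

Answer: yes yes yes no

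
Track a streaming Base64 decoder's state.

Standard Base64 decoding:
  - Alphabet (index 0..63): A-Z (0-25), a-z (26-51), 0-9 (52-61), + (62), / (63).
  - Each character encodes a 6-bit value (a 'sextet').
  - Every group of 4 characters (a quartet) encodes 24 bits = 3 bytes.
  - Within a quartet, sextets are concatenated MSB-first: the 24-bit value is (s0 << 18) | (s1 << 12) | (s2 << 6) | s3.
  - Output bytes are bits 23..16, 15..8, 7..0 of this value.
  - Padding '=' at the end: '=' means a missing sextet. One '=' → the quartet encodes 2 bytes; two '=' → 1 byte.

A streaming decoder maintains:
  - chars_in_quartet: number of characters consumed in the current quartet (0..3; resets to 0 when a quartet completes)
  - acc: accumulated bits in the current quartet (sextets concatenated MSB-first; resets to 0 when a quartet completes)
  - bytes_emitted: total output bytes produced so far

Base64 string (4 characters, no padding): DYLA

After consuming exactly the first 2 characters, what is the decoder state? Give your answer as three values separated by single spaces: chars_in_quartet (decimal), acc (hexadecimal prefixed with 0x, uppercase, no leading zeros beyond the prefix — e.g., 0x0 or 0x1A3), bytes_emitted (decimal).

After char 0 ('D'=3): chars_in_quartet=1 acc=0x3 bytes_emitted=0
After char 1 ('Y'=24): chars_in_quartet=2 acc=0xD8 bytes_emitted=0

Answer: 2 0xD8 0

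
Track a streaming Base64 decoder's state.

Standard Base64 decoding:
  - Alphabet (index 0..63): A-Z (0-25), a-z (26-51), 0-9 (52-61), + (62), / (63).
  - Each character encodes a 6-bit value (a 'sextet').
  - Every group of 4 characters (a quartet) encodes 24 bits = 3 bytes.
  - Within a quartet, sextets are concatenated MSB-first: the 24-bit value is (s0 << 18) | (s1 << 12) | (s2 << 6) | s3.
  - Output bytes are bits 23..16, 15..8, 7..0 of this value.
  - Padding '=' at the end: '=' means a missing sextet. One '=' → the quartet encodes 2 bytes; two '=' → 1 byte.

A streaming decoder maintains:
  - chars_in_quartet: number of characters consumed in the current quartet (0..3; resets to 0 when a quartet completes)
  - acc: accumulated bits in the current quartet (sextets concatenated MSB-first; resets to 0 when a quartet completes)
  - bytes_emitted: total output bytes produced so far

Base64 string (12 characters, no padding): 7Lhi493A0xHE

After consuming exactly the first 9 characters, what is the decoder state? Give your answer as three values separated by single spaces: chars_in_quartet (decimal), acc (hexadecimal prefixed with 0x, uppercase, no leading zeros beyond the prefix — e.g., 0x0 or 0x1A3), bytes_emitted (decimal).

Answer: 1 0x34 6

Derivation:
After char 0 ('7'=59): chars_in_quartet=1 acc=0x3B bytes_emitted=0
After char 1 ('L'=11): chars_in_quartet=2 acc=0xECB bytes_emitted=0
After char 2 ('h'=33): chars_in_quartet=3 acc=0x3B2E1 bytes_emitted=0
After char 3 ('i'=34): chars_in_quartet=4 acc=0xECB862 -> emit EC B8 62, reset; bytes_emitted=3
After char 4 ('4'=56): chars_in_quartet=1 acc=0x38 bytes_emitted=3
After char 5 ('9'=61): chars_in_quartet=2 acc=0xE3D bytes_emitted=3
After char 6 ('3'=55): chars_in_quartet=3 acc=0x38F77 bytes_emitted=3
After char 7 ('A'=0): chars_in_quartet=4 acc=0xE3DDC0 -> emit E3 DD C0, reset; bytes_emitted=6
After char 8 ('0'=52): chars_in_quartet=1 acc=0x34 bytes_emitted=6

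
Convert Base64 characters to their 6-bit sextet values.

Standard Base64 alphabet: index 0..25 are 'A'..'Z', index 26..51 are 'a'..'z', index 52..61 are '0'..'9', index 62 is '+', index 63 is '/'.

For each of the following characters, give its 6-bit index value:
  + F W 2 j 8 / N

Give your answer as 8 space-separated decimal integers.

Answer: 62 5 22 54 35 60 63 13

Derivation:
'+': index 62
'F': A..Z range, ord('F') − ord('A') = 5
'W': A..Z range, ord('W') − ord('A') = 22
'2': 0..9 range, 52 + ord('2') − ord('0') = 54
'j': a..z range, 26 + ord('j') − ord('a') = 35
'8': 0..9 range, 52 + ord('8') − ord('0') = 60
'/': index 63
'N': A..Z range, ord('N') − ord('A') = 13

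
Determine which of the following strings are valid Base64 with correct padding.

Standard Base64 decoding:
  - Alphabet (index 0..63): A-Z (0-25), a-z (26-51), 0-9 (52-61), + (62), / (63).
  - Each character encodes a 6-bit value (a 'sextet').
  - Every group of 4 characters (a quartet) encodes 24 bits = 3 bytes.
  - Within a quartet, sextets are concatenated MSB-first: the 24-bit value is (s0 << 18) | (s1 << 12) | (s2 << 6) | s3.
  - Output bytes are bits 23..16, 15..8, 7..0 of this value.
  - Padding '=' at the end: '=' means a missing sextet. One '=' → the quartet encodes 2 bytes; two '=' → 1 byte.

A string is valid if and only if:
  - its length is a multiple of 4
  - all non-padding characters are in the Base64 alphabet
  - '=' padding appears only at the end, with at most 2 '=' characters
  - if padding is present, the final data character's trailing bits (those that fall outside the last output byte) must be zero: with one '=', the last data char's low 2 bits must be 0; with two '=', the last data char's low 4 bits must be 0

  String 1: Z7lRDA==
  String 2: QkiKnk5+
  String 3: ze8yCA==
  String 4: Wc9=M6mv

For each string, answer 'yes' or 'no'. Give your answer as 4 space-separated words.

String 1: 'Z7lRDA==' → valid
String 2: 'QkiKnk5+' → valid
String 3: 'ze8yCA==' → valid
String 4: 'Wc9=M6mv' → invalid (bad char(s): ['=']; '=' in middle)

Answer: yes yes yes no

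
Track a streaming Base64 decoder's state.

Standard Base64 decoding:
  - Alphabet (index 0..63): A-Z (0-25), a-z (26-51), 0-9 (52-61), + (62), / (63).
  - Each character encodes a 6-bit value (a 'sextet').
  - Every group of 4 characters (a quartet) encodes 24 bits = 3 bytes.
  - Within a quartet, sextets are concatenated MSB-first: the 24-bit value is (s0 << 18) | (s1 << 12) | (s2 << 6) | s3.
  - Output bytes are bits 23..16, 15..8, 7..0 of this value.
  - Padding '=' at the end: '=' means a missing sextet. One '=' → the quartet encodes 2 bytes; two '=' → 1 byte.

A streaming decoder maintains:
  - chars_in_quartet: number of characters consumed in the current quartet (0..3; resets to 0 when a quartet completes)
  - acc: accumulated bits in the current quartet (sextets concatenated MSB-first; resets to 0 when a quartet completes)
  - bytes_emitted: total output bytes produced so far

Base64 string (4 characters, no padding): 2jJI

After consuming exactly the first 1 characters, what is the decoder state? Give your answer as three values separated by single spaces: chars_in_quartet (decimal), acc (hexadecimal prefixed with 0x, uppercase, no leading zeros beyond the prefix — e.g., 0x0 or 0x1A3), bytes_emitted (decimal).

Answer: 1 0x36 0

Derivation:
After char 0 ('2'=54): chars_in_quartet=1 acc=0x36 bytes_emitted=0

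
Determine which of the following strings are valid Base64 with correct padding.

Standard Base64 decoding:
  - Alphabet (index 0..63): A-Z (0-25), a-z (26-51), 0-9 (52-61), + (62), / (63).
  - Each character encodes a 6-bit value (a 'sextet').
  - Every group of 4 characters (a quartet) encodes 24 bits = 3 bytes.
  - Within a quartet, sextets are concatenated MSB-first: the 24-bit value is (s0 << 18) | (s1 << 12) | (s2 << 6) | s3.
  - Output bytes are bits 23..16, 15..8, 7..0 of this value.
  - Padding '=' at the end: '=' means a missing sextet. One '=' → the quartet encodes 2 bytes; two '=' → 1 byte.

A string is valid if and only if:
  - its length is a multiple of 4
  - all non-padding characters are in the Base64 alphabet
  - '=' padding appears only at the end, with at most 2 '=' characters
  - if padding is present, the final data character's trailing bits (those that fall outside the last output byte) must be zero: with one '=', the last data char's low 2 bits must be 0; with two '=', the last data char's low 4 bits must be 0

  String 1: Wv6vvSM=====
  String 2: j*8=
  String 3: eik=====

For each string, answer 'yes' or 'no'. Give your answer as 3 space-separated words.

String 1: 'Wv6vvSM=====' → invalid (5 pad chars (max 2))
String 2: 'j*8=' → invalid (bad char(s): ['*'])
String 3: 'eik=====' → invalid (5 pad chars (max 2))

Answer: no no no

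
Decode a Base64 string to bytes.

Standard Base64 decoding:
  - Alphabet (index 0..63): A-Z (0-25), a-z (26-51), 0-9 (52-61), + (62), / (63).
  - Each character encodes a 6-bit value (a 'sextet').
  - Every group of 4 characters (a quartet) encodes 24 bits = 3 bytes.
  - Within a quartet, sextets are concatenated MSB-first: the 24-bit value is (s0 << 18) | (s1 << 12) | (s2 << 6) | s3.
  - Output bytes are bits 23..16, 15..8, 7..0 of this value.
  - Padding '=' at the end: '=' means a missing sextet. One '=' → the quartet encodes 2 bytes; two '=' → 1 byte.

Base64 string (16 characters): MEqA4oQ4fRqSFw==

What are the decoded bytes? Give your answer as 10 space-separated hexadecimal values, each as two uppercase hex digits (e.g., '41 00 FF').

After char 0 ('M'=12): chars_in_quartet=1 acc=0xC bytes_emitted=0
After char 1 ('E'=4): chars_in_quartet=2 acc=0x304 bytes_emitted=0
After char 2 ('q'=42): chars_in_quartet=3 acc=0xC12A bytes_emitted=0
After char 3 ('A'=0): chars_in_quartet=4 acc=0x304A80 -> emit 30 4A 80, reset; bytes_emitted=3
After char 4 ('4'=56): chars_in_quartet=1 acc=0x38 bytes_emitted=3
After char 5 ('o'=40): chars_in_quartet=2 acc=0xE28 bytes_emitted=3
After char 6 ('Q'=16): chars_in_quartet=3 acc=0x38A10 bytes_emitted=3
After char 7 ('4'=56): chars_in_quartet=4 acc=0xE28438 -> emit E2 84 38, reset; bytes_emitted=6
After char 8 ('f'=31): chars_in_quartet=1 acc=0x1F bytes_emitted=6
After char 9 ('R'=17): chars_in_quartet=2 acc=0x7D1 bytes_emitted=6
After char 10 ('q'=42): chars_in_quartet=3 acc=0x1F46A bytes_emitted=6
After char 11 ('S'=18): chars_in_quartet=4 acc=0x7D1A92 -> emit 7D 1A 92, reset; bytes_emitted=9
After char 12 ('F'=5): chars_in_quartet=1 acc=0x5 bytes_emitted=9
After char 13 ('w'=48): chars_in_quartet=2 acc=0x170 bytes_emitted=9
Padding '==': partial quartet acc=0x170 -> emit 17; bytes_emitted=10

Answer: 30 4A 80 E2 84 38 7D 1A 92 17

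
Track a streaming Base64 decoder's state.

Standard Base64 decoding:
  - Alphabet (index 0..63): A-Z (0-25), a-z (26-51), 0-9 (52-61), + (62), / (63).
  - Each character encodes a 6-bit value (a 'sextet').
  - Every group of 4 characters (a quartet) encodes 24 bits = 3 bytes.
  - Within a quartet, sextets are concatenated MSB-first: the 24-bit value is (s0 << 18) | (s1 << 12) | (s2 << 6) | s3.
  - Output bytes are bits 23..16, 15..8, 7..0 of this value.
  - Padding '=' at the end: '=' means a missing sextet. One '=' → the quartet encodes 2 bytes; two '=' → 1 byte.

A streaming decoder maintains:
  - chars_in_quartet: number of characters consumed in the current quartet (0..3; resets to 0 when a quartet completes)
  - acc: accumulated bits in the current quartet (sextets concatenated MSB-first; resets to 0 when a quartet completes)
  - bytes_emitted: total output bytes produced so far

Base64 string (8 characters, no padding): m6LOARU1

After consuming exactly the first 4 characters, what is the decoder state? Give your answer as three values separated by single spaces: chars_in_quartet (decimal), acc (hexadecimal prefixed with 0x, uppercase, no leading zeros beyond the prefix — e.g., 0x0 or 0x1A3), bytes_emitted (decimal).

Answer: 0 0x0 3

Derivation:
After char 0 ('m'=38): chars_in_quartet=1 acc=0x26 bytes_emitted=0
After char 1 ('6'=58): chars_in_quartet=2 acc=0x9BA bytes_emitted=0
After char 2 ('L'=11): chars_in_quartet=3 acc=0x26E8B bytes_emitted=0
After char 3 ('O'=14): chars_in_quartet=4 acc=0x9BA2CE -> emit 9B A2 CE, reset; bytes_emitted=3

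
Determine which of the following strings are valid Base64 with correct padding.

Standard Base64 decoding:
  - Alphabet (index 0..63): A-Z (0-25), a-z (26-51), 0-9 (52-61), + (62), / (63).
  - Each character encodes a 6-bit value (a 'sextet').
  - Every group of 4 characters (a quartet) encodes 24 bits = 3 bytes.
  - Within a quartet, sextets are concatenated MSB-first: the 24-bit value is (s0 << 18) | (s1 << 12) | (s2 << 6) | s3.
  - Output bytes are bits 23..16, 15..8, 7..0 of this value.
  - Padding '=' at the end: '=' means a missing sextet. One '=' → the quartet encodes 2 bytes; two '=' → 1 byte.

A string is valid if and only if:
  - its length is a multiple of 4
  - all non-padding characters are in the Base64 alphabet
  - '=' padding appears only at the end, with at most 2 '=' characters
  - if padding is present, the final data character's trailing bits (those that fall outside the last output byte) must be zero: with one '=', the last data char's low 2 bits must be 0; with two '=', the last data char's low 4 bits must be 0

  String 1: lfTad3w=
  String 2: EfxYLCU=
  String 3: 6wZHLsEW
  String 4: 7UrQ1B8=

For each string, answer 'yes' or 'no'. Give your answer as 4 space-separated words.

String 1: 'lfTad3w=' → valid
String 2: 'EfxYLCU=' → valid
String 3: '6wZHLsEW' → valid
String 4: '7UrQ1B8=' → valid

Answer: yes yes yes yes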